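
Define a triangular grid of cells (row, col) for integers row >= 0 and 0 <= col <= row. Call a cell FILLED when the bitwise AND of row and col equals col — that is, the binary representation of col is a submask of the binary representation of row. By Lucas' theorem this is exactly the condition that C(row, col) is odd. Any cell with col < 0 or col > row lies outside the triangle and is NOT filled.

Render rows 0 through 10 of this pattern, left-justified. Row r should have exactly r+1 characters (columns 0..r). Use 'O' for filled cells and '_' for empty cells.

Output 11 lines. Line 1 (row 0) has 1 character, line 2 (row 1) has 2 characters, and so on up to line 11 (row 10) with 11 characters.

Answer: O
OO
O_O
OOOO
O___O
OO__OO
O_O_O_O
OOOOOOOO
O_______O
OO______OO
O_O_____O_O

Derivation:
r0=0: O
r1=1: OO
r2=10: O_O
r3=11: OOOO
r4=100: O___O
r5=101: OO__OO
r6=110: O_O_O_O
r7=111: OOOOOOOO
r8=1000: O_______O
r9=1001: OO______OO
r10=1010: O_O_____O_O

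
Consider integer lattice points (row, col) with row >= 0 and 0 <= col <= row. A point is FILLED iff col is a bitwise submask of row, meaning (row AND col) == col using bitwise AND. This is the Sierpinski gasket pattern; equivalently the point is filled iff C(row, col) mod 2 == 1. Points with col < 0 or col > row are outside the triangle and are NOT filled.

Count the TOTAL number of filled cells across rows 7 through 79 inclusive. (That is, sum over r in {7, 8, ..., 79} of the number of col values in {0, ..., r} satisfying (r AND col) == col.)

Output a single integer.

r7=111 pc3: +8 =8
r8=1000 pc1: +2 =10
r9=1001 pc2: +4 =14
r10=1010 pc2: +4 =18
r11=1011 pc3: +8 =26
r12=1100 pc2: +4 =30
r13=1101 pc3: +8 =38
r14=1110 pc3: +8 =46
r15=1111 pc4: +16 =62
r16=10000 pc1: +2 =64
r17=10001 pc2: +4 =68
r18=10010 pc2: +4 =72
r19=10011 pc3: +8 =80
r20=10100 pc2: +4 =84
r21=10101 pc3: +8 =92
r22=10110 pc3: +8 =100
r23=10111 pc4: +16 =116
r24=11000 pc2: +4 =120
r25=11001 pc3: +8 =128
r26=11010 pc3: +8 =136
r27=11011 pc4: +16 =152
r28=11100 pc3: +8 =160
r29=11101 pc4: +16 =176
r30=11110 pc4: +16 =192
r31=11111 pc5: +32 =224
r32=100000 pc1: +2 =226
r33=100001 pc2: +4 =230
r34=100010 pc2: +4 =234
r35=100011 pc3: +8 =242
r36=100100 pc2: +4 =246
r37=100101 pc3: +8 =254
r38=100110 pc3: +8 =262
r39=100111 pc4: +16 =278
r40=101000 pc2: +4 =282
r41=101001 pc3: +8 =290
r42=101010 pc3: +8 =298
r43=101011 pc4: +16 =314
r44=101100 pc3: +8 =322
r45=101101 pc4: +16 =338
r46=101110 pc4: +16 =354
r47=101111 pc5: +32 =386
r48=110000 pc2: +4 =390
r49=110001 pc3: +8 =398
r50=110010 pc3: +8 =406
r51=110011 pc4: +16 =422
r52=110100 pc3: +8 =430
r53=110101 pc4: +16 =446
r54=110110 pc4: +16 =462
r55=110111 pc5: +32 =494
r56=111000 pc3: +8 =502
r57=111001 pc4: +16 =518
r58=111010 pc4: +16 =534
r59=111011 pc5: +32 =566
r60=111100 pc4: +16 =582
r61=111101 pc5: +32 =614
r62=111110 pc5: +32 =646
r63=111111 pc6: +64 =710
r64=1000000 pc1: +2 =712
r65=1000001 pc2: +4 =716
r66=1000010 pc2: +4 =720
r67=1000011 pc3: +8 =728
r68=1000100 pc2: +4 =732
r69=1000101 pc3: +8 =740
r70=1000110 pc3: +8 =748
r71=1000111 pc4: +16 =764
r72=1001000 pc2: +4 =768
r73=1001001 pc3: +8 =776
r74=1001010 pc3: +8 =784
r75=1001011 pc4: +16 =800
r76=1001100 pc3: +8 =808
r77=1001101 pc4: +16 =824
r78=1001110 pc4: +16 =840
r79=1001111 pc5: +32 =872

Answer: 872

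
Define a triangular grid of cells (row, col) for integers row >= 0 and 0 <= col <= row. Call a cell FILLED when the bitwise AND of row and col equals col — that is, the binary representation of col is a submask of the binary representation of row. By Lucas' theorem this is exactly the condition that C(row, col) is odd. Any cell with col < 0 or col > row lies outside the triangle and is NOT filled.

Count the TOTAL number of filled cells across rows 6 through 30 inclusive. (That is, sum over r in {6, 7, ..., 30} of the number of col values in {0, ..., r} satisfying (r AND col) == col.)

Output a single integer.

r6=110 pc2: +4 =4
r7=111 pc3: +8 =12
r8=1000 pc1: +2 =14
r9=1001 pc2: +4 =18
r10=1010 pc2: +4 =22
r11=1011 pc3: +8 =30
r12=1100 pc2: +4 =34
r13=1101 pc3: +8 =42
r14=1110 pc3: +8 =50
r15=1111 pc4: +16 =66
r16=10000 pc1: +2 =68
r17=10001 pc2: +4 =72
r18=10010 pc2: +4 =76
r19=10011 pc3: +8 =84
r20=10100 pc2: +4 =88
r21=10101 pc3: +8 =96
r22=10110 pc3: +8 =104
r23=10111 pc4: +16 =120
r24=11000 pc2: +4 =124
r25=11001 pc3: +8 =132
r26=11010 pc3: +8 =140
r27=11011 pc4: +16 =156
r28=11100 pc3: +8 =164
r29=11101 pc4: +16 =180
r30=11110 pc4: +16 =196

Answer: 196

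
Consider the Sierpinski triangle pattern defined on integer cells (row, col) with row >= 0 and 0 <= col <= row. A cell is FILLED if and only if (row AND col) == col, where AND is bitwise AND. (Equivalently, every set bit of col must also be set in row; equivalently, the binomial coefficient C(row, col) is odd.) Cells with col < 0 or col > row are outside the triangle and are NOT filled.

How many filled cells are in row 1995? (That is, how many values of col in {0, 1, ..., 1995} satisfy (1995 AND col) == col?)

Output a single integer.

Answer: 256

Derivation:
1995 in binary = 11111001011
popcount(1995) = number of 1-bits in 11111001011 = 8
A col c satisfies (1995 AND c) == c iff every set bit of c is also set in 1995; each of the 8 set bits of 1995 can independently be on or off in c.
count = 2^8 = 256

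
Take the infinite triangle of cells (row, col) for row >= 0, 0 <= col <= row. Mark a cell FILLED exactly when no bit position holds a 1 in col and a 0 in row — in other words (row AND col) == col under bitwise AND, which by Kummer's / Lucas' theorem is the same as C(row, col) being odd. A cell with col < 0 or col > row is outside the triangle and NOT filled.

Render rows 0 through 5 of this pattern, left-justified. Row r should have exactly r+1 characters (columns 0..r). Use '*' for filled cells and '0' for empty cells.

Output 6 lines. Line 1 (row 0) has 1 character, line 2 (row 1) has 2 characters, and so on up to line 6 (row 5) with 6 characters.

r0=0: *
r1=1: **
r2=10: *0*
r3=11: ****
r4=100: *000*
r5=101: **00**

Answer: *
**
*0*
****
*000*
**00**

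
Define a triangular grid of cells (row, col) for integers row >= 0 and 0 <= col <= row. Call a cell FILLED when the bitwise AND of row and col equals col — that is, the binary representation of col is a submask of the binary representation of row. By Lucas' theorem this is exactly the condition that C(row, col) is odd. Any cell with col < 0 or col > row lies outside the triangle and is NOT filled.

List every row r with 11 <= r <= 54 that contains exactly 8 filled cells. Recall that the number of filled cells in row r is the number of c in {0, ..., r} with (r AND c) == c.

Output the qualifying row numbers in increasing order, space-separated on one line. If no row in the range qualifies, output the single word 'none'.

Row r has 2^popcount(r) filled cells, so we need popcount(r) = log2(8) = 3.
Scan r = 11..54 and keep those with exactly 3 one-bits:
r=11=1011 popcount=3 -> KEEP
r=12=1100 popcount=2 -> skip
r=13=1101 popcount=3 -> KEEP
r=14=1110 popcount=3 -> KEEP
r=15=1111 popcount=4 -> skip
r=16=10000 popcount=1 -> skip
r=17=10001 popcount=2 -> skip
r=18=10010 popcount=2 -> skip
r=19=10011 popcount=3 -> KEEP
r=20=10100 popcount=2 -> skip
r=21=10101 popcount=3 -> KEEP
r=22=10110 popcount=3 -> KEEP
r=23=10111 popcount=4 -> skip
r=24=11000 popcount=2 -> skip
r=25=11001 popcount=3 -> KEEP
r=26=11010 popcount=3 -> KEEP
r=27=11011 popcount=4 -> skip
r=28=11100 popcount=3 -> KEEP
r=29=11101 popcount=4 -> skip
r=30=11110 popcount=4 -> skip
r=31=11111 popcount=5 -> skip
r=32=100000 popcount=1 -> skip
r=33=100001 popcount=2 -> skip
r=34=100010 popcount=2 -> skip
r=35=100011 popcount=3 -> KEEP
r=36=100100 popcount=2 -> skip
r=37=100101 popcount=3 -> KEEP
r=38=100110 popcount=3 -> KEEP
r=39=100111 popcount=4 -> skip
r=40=101000 popcount=2 -> skip
r=41=101001 popcount=3 -> KEEP
r=42=101010 popcount=3 -> KEEP
r=43=101011 popcount=4 -> skip
r=44=101100 popcount=3 -> KEEP
r=45=101101 popcount=4 -> skip
r=46=101110 popcount=4 -> skip
r=47=101111 popcount=5 -> skip
r=48=110000 popcount=2 -> skip
r=49=110001 popcount=3 -> KEEP
r=50=110010 popcount=3 -> KEEP
r=51=110011 popcount=4 -> skip
r=52=110100 popcount=3 -> KEEP
r=53=110101 popcount=4 -> skip
r=54=110110 popcount=4 -> skip
Kept rows: 11 13 14 19 21 22 25 26 28 35 37 38 41 42 44 49 50 52

Answer: 11 13 14 19 21 22 25 26 28 35 37 38 41 42 44 49 50 52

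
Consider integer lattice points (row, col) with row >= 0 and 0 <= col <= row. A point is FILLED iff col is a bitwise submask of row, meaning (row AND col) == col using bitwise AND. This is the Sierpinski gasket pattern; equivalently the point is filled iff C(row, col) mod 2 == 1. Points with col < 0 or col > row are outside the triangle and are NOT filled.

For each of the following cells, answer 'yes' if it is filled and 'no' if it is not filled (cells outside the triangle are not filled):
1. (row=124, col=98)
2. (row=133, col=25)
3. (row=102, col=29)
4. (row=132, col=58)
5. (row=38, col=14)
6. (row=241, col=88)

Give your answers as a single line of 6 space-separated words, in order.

(124,98): row=0b1111100, col=0b1100010, row AND col = 0b1100000 = 96; 96 != 98 -> empty
(133,25): row=0b10000101, col=0b11001, row AND col = 0b1 = 1; 1 != 25 -> empty
(102,29): row=0b1100110, col=0b11101, row AND col = 0b100 = 4; 4 != 29 -> empty
(132,58): row=0b10000100, col=0b111010, row AND col = 0b0 = 0; 0 != 58 -> empty
(38,14): row=0b100110, col=0b1110, row AND col = 0b110 = 6; 6 != 14 -> empty
(241,88): row=0b11110001, col=0b1011000, row AND col = 0b1010000 = 80; 80 != 88 -> empty

Answer: no no no no no no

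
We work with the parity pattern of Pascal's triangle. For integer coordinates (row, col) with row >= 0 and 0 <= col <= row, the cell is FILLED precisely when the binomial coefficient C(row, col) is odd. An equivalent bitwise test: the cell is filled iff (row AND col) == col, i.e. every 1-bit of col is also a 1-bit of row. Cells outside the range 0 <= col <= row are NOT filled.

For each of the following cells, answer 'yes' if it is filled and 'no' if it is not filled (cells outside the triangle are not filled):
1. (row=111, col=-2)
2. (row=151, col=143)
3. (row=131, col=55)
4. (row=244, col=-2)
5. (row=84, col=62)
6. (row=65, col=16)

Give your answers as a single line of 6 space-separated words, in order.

Answer: no no no no no no

Derivation:
(111,-2): col outside [0, 111] -> not filled
(151,143): row=0b10010111, col=0b10001111, row AND col = 0b10000111 = 135; 135 != 143 -> empty
(131,55): row=0b10000011, col=0b110111, row AND col = 0b11 = 3; 3 != 55 -> empty
(244,-2): col outside [0, 244] -> not filled
(84,62): row=0b1010100, col=0b111110, row AND col = 0b10100 = 20; 20 != 62 -> empty
(65,16): row=0b1000001, col=0b10000, row AND col = 0b0 = 0; 0 != 16 -> empty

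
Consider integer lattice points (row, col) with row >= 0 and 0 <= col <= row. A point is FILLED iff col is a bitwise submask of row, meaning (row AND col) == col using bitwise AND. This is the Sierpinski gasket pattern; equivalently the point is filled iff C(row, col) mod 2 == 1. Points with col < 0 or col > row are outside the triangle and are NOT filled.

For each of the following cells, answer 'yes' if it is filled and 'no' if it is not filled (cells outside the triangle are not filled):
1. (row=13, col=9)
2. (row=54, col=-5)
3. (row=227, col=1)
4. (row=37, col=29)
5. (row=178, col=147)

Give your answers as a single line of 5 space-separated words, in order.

(13,9): row=0b1101, col=0b1001, row AND col = 0b1001 = 9; 9 == 9 -> filled
(54,-5): col outside [0, 54] -> not filled
(227,1): row=0b11100011, col=0b1, row AND col = 0b1 = 1; 1 == 1 -> filled
(37,29): row=0b100101, col=0b11101, row AND col = 0b101 = 5; 5 != 29 -> empty
(178,147): row=0b10110010, col=0b10010011, row AND col = 0b10010010 = 146; 146 != 147 -> empty

Answer: yes no yes no no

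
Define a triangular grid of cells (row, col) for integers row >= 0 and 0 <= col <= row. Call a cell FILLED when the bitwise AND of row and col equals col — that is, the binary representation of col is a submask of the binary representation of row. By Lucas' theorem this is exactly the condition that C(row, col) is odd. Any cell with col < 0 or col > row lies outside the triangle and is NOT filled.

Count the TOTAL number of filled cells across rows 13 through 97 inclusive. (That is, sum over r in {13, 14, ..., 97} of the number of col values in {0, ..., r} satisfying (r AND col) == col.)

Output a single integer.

r13=1101 pc3: +8 =8
r14=1110 pc3: +8 =16
r15=1111 pc4: +16 =32
r16=10000 pc1: +2 =34
r17=10001 pc2: +4 =38
r18=10010 pc2: +4 =42
r19=10011 pc3: +8 =50
r20=10100 pc2: +4 =54
r21=10101 pc3: +8 =62
r22=10110 pc3: +8 =70
r23=10111 pc4: +16 =86
r24=11000 pc2: +4 =90
r25=11001 pc3: +8 =98
r26=11010 pc3: +8 =106
r27=11011 pc4: +16 =122
r28=11100 pc3: +8 =130
r29=11101 pc4: +16 =146
r30=11110 pc4: +16 =162
r31=11111 pc5: +32 =194
r32=100000 pc1: +2 =196
r33=100001 pc2: +4 =200
r34=100010 pc2: +4 =204
r35=100011 pc3: +8 =212
r36=100100 pc2: +4 =216
r37=100101 pc3: +8 =224
r38=100110 pc3: +8 =232
r39=100111 pc4: +16 =248
r40=101000 pc2: +4 =252
r41=101001 pc3: +8 =260
r42=101010 pc3: +8 =268
r43=101011 pc4: +16 =284
r44=101100 pc3: +8 =292
r45=101101 pc4: +16 =308
r46=101110 pc4: +16 =324
r47=101111 pc5: +32 =356
r48=110000 pc2: +4 =360
r49=110001 pc3: +8 =368
r50=110010 pc3: +8 =376
r51=110011 pc4: +16 =392
r52=110100 pc3: +8 =400
r53=110101 pc4: +16 =416
r54=110110 pc4: +16 =432
r55=110111 pc5: +32 =464
r56=111000 pc3: +8 =472
r57=111001 pc4: +16 =488
r58=111010 pc4: +16 =504
r59=111011 pc5: +32 =536
r60=111100 pc4: +16 =552
r61=111101 pc5: +32 =584
r62=111110 pc5: +32 =616
r63=111111 pc6: +64 =680
r64=1000000 pc1: +2 =682
r65=1000001 pc2: +4 =686
r66=1000010 pc2: +4 =690
r67=1000011 pc3: +8 =698
r68=1000100 pc2: +4 =702
r69=1000101 pc3: +8 =710
r70=1000110 pc3: +8 =718
r71=1000111 pc4: +16 =734
r72=1001000 pc2: +4 =738
r73=1001001 pc3: +8 =746
r74=1001010 pc3: +8 =754
r75=1001011 pc4: +16 =770
r76=1001100 pc3: +8 =778
r77=1001101 pc4: +16 =794
r78=1001110 pc4: +16 =810
r79=1001111 pc5: +32 =842
r80=1010000 pc2: +4 =846
r81=1010001 pc3: +8 =854
r82=1010010 pc3: +8 =862
r83=1010011 pc4: +16 =878
r84=1010100 pc3: +8 =886
r85=1010101 pc4: +16 =902
r86=1010110 pc4: +16 =918
r87=1010111 pc5: +32 =950
r88=1011000 pc3: +8 =958
r89=1011001 pc4: +16 =974
r90=1011010 pc4: +16 =990
r91=1011011 pc5: +32 =1022
r92=1011100 pc4: +16 =1038
r93=1011101 pc5: +32 =1070
r94=1011110 pc5: +32 =1102
r95=1011111 pc6: +64 =1166
r96=1100000 pc2: +4 =1170
r97=1100001 pc3: +8 =1178

Answer: 1178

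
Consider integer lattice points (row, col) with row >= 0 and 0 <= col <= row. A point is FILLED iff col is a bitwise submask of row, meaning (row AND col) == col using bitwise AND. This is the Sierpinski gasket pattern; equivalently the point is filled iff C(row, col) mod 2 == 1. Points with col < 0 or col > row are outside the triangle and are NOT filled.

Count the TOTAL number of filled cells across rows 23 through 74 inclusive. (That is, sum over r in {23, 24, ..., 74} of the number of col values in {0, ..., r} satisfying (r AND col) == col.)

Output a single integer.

Answer: 684

Derivation:
r23=10111 pc4: +16 =16
r24=11000 pc2: +4 =20
r25=11001 pc3: +8 =28
r26=11010 pc3: +8 =36
r27=11011 pc4: +16 =52
r28=11100 pc3: +8 =60
r29=11101 pc4: +16 =76
r30=11110 pc4: +16 =92
r31=11111 pc5: +32 =124
r32=100000 pc1: +2 =126
r33=100001 pc2: +4 =130
r34=100010 pc2: +4 =134
r35=100011 pc3: +8 =142
r36=100100 pc2: +4 =146
r37=100101 pc3: +8 =154
r38=100110 pc3: +8 =162
r39=100111 pc4: +16 =178
r40=101000 pc2: +4 =182
r41=101001 pc3: +8 =190
r42=101010 pc3: +8 =198
r43=101011 pc4: +16 =214
r44=101100 pc3: +8 =222
r45=101101 pc4: +16 =238
r46=101110 pc4: +16 =254
r47=101111 pc5: +32 =286
r48=110000 pc2: +4 =290
r49=110001 pc3: +8 =298
r50=110010 pc3: +8 =306
r51=110011 pc4: +16 =322
r52=110100 pc3: +8 =330
r53=110101 pc4: +16 =346
r54=110110 pc4: +16 =362
r55=110111 pc5: +32 =394
r56=111000 pc3: +8 =402
r57=111001 pc4: +16 =418
r58=111010 pc4: +16 =434
r59=111011 pc5: +32 =466
r60=111100 pc4: +16 =482
r61=111101 pc5: +32 =514
r62=111110 pc5: +32 =546
r63=111111 pc6: +64 =610
r64=1000000 pc1: +2 =612
r65=1000001 pc2: +4 =616
r66=1000010 pc2: +4 =620
r67=1000011 pc3: +8 =628
r68=1000100 pc2: +4 =632
r69=1000101 pc3: +8 =640
r70=1000110 pc3: +8 =648
r71=1000111 pc4: +16 =664
r72=1001000 pc2: +4 =668
r73=1001001 pc3: +8 =676
r74=1001010 pc3: +8 =684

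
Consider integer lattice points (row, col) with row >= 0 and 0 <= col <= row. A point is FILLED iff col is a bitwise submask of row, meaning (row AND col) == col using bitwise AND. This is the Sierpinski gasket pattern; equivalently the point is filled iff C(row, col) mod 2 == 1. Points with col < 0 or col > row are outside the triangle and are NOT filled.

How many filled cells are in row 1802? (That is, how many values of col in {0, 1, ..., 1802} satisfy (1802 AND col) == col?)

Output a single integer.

Answer: 32

Derivation:
1802 in binary = 11100001010
popcount(1802) = number of 1-bits in 11100001010 = 5
A col c satisfies (1802 AND c) == c iff every set bit of c is also set in 1802; each of the 5 set bits of 1802 can independently be on or off in c.
count = 2^5 = 32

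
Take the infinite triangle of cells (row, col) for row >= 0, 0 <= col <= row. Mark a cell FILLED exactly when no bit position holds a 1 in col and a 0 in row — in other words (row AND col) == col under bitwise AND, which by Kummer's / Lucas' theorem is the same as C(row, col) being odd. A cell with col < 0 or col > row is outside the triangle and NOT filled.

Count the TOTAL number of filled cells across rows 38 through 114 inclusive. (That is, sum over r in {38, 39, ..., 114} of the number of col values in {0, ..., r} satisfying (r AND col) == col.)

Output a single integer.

r38=100110 pc3: +8 =8
r39=100111 pc4: +16 =24
r40=101000 pc2: +4 =28
r41=101001 pc3: +8 =36
r42=101010 pc3: +8 =44
r43=101011 pc4: +16 =60
r44=101100 pc3: +8 =68
r45=101101 pc4: +16 =84
r46=101110 pc4: +16 =100
r47=101111 pc5: +32 =132
r48=110000 pc2: +4 =136
r49=110001 pc3: +8 =144
r50=110010 pc3: +8 =152
r51=110011 pc4: +16 =168
r52=110100 pc3: +8 =176
r53=110101 pc4: +16 =192
r54=110110 pc4: +16 =208
r55=110111 pc5: +32 =240
r56=111000 pc3: +8 =248
r57=111001 pc4: +16 =264
r58=111010 pc4: +16 =280
r59=111011 pc5: +32 =312
r60=111100 pc4: +16 =328
r61=111101 pc5: +32 =360
r62=111110 pc5: +32 =392
r63=111111 pc6: +64 =456
r64=1000000 pc1: +2 =458
r65=1000001 pc2: +4 =462
r66=1000010 pc2: +4 =466
r67=1000011 pc3: +8 =474
r68=1000100 pc2: +4 =478
r69=1000101 pc3: +8 =486
r70=1000110 pc3: +8 =494
r71=1000111 pc4: +16 =510
r72=1001000 pc2: +4 =514
r73=1001001 pc3: +8 =522
r74=1001010 pc3: +8 =530
r75=1001011 pc4: +16 =546
r76=1001100 pc3: +8 =554
r77=1001101 pc4: +16 =570
r78=1001110 pc4: +16 =586
r79=1001111 pc5: +32 =618
r80=1010000 pc2: +4 =622
r81=1010001 pc3: +8 =630
r82=1010010 pc3: +8 =638
r83=1010011 pc4: +16 =654
r84=1010100 pc3: +8 =662
r85=1010101 pc4: +16 =678
r86=1010110 pc4: +16 =694
r87=1010111 pc5: +32 =726
r88=1011000 pc3: +8 =734
r89=1011001 pc4: +16 =750
r90=1011010 pc4: +16 =766
r91=1011011 pc5: +32 =798
r92=1011100 pc4: +16 =814
r93=1011101 pc5: +32 =846
r94=1011110 pc5: +32 =878
r95=1011111 pc6: +64 =942
r96=1100000 pc2: +4 =946
r97=1100001 pc3: +8 =954
r98=1100010 pc3: +8 =962
r99=1100011 pc4: +16 =978
r100=1100100 pc3: +8 =986
r101=1100101 pc4: +16 =1002
r102=1100110 pc4: +16 =1018
r103=1100111 pc5: +32 =1050
r104=1101000 pc3: +8 =1058
r105=1101001 pc4: +16 =1074
r106=1101010 pc4: +16 =1090
r107=1101011 pc5: +32 =1122
r108=1101100 pc4: +16 =1138
r109=1101101 pc5: +32 =1170
r110=1101110 pc5: +32 =1202
r111=1101111 pc6: +64 =1266
r112=1110000 pc3: +8 =1274
r113=1110001 pc4: +16 =1290
r114=1110010 pc4: +16 =1306

Answer: 1306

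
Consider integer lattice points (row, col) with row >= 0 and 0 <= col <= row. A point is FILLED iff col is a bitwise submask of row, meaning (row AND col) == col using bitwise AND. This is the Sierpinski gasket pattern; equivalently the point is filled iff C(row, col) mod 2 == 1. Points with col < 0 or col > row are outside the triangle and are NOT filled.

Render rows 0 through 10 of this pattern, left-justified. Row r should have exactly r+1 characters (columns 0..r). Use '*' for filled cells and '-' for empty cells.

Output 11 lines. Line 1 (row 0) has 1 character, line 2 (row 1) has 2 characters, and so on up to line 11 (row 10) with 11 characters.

r0=0: *
r1=1: **
r2=10: *-*
r3=11: ****
r4=100: *---*
r5=101: **--**
r6=110: *-*-*-*
r7=111: ********
r8=1000: *-------*
r9=1001: **------**
r10=1010: *-*-----*-*

Answer: *
**
*-*
****
*---*
**--**
*-*-*-*
********
*-------*
**------**
*-*-----*-*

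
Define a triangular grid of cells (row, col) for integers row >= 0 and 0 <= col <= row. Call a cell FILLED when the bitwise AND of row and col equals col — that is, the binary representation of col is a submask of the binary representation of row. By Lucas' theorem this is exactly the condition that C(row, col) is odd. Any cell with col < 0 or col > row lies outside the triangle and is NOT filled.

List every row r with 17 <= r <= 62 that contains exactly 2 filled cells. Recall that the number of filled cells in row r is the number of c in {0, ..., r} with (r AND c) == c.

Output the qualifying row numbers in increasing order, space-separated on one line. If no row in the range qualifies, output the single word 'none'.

Row r has 2^popcount(r) filled cells, so we need popcount(r) = log2(2) = 1.
Scan r = 17..62 and keep those with exactly 1 one-bits:
r=17=10001 popcount=2 -> skip
r=18=10010 popcount=2 -> skip
r=19=10011 popcount=3 -> skip
r=20=10100 popcount=2 -> skip
r=21=10101 popcount=3 -> skip
r=22=10110 popcount=3 -> skip
r=23=10111 popcount=4 -> skip
r=24=11000 popcount=2 -> skip
r=25=11001 popcount=3 -> skip
r=26=11010 popcount=3 -> skip
r=27=11011 popcount=4 -> skip
r=28=11100 popcount=3 -> skip
r=29=11101 popcount=4 -> skip
r=30=11110 popcount=4 -> skip
r=31=11111 popcount=5 -> skip
r=32=100000 popcount=1 -> KEEP
r=33=100001 popcount=2 -> skip
r=34=100010 popcount=2 -> skip
r=35=100011 popcount=3 -> skip
r=36=100100 popcount=2 -> skip
r=37=100101 popcount=3 -> skip
r=38=100110 popcount=3 -> skip
r=39=100111 popcount=4 -> skip
r=40=101000 popcount=2 -> skip
r=41=101001 popcount=3 -> skip
r=42=101010 popcount=3 -> skip
r=43=101011 popcount=4 -> skip
r=44=101100 popcount=3 -> skip
r=45=101101 popcount=4 -> skip
r=46=101110 popcount=4 -> skip
r=47=101111 popcount=5 -> skip
r=48=110000 popcount=2 -> skip
r=49=110001 popcount=3 -> skip
r=50=110010 popcount=3 -> skip
r=51=110011 popcount=4 -> skip
r=52=110100 popcount=3 -> skip
r=53=110101 popcount=4 -> skip
r=54=110110 popcount=4 -> skip
r=55=110111 popcount=5 -> skip
r=56=111000 popcount=3 -> skip
r=57=111001 popcount=4 -> skip
r=58=111010 popcount=4 -> skip
r=59=111011 popcount=5 -> skip
r=60=111100 popcount=4 -> skip
r=61=111101 popcount=5 -> skip
r=62=111110 popcount=5 -> skip
Kept rows: 32

Answer: 32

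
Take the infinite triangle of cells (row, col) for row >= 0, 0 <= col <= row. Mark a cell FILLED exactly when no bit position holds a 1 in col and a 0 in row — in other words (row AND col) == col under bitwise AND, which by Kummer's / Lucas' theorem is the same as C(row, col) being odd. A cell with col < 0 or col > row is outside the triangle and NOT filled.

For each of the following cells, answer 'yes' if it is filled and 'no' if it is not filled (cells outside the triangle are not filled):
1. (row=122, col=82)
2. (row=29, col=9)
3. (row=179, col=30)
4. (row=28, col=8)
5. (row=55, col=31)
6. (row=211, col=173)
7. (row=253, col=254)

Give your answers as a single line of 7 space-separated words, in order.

Answer: yes yes no yes no no no

Derivation:
(122,82): row=0b1111010, col=0b1010010, row AND col = 0b1010010 = 82; 82 == 82 -> filled
(29,9): row=0b11101, col=0b1001, row AND col = 0b1001 = 9; 9 == 9 -> filled
(179,30): row=0b10110011, col=0b11110, row AND col = 0b10010 = 18; 18 != 30 -> empty
(28,8): row=0b11100, col=0b1000, row AND col = 0b1000 = 8; 8 == 8 -> filled
(55,31): row=0b110111, col=0b11111, row AND col = 0b10111 = 23; 23 != 31 -> empty
(211,173): row=0b11010011, col=0b10101101, row AND col = 0b10000001 = 129; 129 != 173 -> empty
(253,254): col outside [0, 253] -> not filled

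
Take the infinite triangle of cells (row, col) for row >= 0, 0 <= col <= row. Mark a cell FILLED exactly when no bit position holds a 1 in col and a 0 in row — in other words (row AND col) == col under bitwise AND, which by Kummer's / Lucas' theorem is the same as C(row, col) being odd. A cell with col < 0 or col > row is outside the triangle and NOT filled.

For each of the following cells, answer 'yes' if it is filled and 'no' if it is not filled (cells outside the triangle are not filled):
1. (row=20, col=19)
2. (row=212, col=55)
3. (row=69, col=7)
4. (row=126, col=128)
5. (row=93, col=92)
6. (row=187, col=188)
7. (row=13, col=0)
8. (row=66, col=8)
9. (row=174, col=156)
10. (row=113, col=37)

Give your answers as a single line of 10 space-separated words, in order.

(20,19): row=0b10100, col=0b10011, row AND col = 0b10000 = 16; 16 != 19 -> empty
(212,55): row=0b11010100, col=0b110111, row AND col = 0b10100 = 20; 20 != 55 -> empty
(69,7): row=0b1000101, col=0b111, row AND col = 0b101 = 5; 5 != 7 -> empty
(126,128): col outside [0, 126] -> not filled
(93,92): row=0b1011101, col=0b1011100, row AND col = 0b1011100 = 92; 92 == 92 -> filled
(187,188): col outside [0, 187] -> not filled
(13,0): row=0b1101, col=0b0, row AND col = 0b0 = 0; 0 == 0 -> filled
(66,8): row=0b1000010, col=0b1000, row AND col = 0b0 = 0; 0 != 8 -> empty
(174,156): row=0b10101110, col=0b10011100, row AND col = 0b10001100 = 140; 140 != 156 -> empty
(113,37): row=0b1110001, col=0b100101, row AND col = 0b100001 = 33; 33 != 37 -> empty

Answer: no no no no yes no yes no no no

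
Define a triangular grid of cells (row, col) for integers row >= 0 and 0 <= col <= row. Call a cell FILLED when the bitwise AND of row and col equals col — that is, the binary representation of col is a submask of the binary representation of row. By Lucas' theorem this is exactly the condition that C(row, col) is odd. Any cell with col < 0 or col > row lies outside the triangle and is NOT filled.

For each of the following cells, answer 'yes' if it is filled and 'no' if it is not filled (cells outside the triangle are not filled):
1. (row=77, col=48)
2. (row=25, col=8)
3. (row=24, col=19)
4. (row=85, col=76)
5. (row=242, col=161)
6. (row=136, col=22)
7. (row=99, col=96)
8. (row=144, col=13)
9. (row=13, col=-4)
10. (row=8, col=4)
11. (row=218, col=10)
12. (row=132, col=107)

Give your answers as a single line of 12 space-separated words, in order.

Answer: no yes no no no no yes no no no yes no

Derivation:
(77,48): row=0b1001101, col=0b110000, row AND col = 0b0 = 0; 0 != 48 -> empty
(25,8): row=0b11001, col=0b1000, row AND col = 0b1000 = 8; 8 == 8 -> filled
(24,19): row=0b11000, col=0b10011, row AND col = 0b10000 = 16; 16 != 19 -> empty
(85,76): row=0b1010101, col=0b1001100, row AND col = 0b1000100 = 68; 68 != 76 -> empty
(242,161): row=0b11110010, col=0b10100001, row AND col = 0b10100000 = 160; 160 != 161 -> empty
(136,22): row=0b10001000, col=0b10110, row AND col = 0b0 = 0; 0 != 22 -> empty
(99,96): row=0b1100011, col=0b1100000, row AND col = 0b1100000 = 96; 96 == 96 -> filled
(144,13): row=0b10010000, col=0b1101, row AND col = 0b0 = 0; 0 != 13 -> empty
(13,-4): col outside [0, 13] -> not filled
(8,4): row=0b1000, col=0b100, row AND col = 0b0 = 0; 0 != 4 -> empty
(218,10): row=0b11011010, col=0b1010, row AND col = 0b1010 = 10; 10 == 10 -> filled
(132,107): row=0b10000100, col=0b1101011, row AND col = 0b0 = 0; 0 != 107 -> empty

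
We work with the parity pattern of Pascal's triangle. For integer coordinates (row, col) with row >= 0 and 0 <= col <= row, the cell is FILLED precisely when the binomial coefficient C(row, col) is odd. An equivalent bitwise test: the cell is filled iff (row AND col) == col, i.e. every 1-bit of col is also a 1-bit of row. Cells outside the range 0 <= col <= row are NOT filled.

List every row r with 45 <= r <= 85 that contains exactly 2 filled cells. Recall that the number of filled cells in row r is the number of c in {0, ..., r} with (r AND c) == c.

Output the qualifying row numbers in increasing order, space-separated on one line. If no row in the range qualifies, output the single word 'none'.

Row r has 2^popcount(r) filled cells, so we need popcount(r) = log2(2) = 1.
Scan r = 45..85 and keep those with exactly 1 one-bits:
r=45=101101 popcount=4 -> skip
r=46=101110 popcount=4 -> skip
r=47=101111 popcount=5 -> skip
r=48=110000 popcount=2 -> skip
r=49=110001 popcount=3 -> skip
r=50=110010 popcount=3 -> skip
r=51=110011 popcount=4 -> skip
r=52=110100 popcount=3 -> skip
r=53=110101 popcount=4 -> skip
r=54=110110 popcount=4 -> skip
r=55=110111 popcount=5 -> skip
r=56=111000 popcount=3 -> skip
r=57=111001 popcount=4 -> skip
r=58=111010 popcount=4 -> skip
r=59=111011 popcount=5 -> skip
r=60=111100 popcount=4 -> skip
r=61=111101 popcount=5 -> skip
r=62=111110 popcount=5 -> skip
r=63=111111 popcount=6 -> skip
r=64=1000000 popcount=1 -> KEEP
r=65=1000001 popcount=2 -> skip
r=66=1000010 popcount=2 -> skip
r=67=1000011 popcount=3 -> skip
r=68=1000100 popcount=2 -> skip
r=69=1000101 popcount=3 -> skip
r=70=1000110 popcount=3 -> skip
r=71=1000111 popcount=4 -> skip
r=72=1001000 popcount=2 -> skip
r=73=1001001 popcount=3 -> skip
r=74=1001010 popcount=3 -> skip
r=75=1001011 popcount=4 -> skip
r=76=1001100 popcount=3 -> skip
r=77=1001101 popcount=4 -> skip
r=78=1001110 popcount=4 -> skip
r=79=1001111 popcount=5 -> skip
r=80=1010000 popcount=2 -> skip
r=81=1010001 popcount=3 -> skip
r=82=1010010 popcount=3 -> skip
r=83=1010011 popcount=4 -> skip
r=84=1010100 popcount=3 -> skip
r=85=1010101 popcount=4 -> skip
Kept rows: 64

Answer: 64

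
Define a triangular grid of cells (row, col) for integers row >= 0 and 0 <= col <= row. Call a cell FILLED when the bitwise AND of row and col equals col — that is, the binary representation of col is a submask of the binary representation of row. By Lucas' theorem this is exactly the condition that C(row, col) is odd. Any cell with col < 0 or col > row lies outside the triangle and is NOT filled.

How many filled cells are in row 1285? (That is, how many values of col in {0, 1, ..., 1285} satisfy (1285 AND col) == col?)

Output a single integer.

Answer: 16

Derivation:
1285 in binary = 10100000101
popcount(1285) = number of 1-bits in 10100000101 = 4
A col c satisfies (1285 AND c) == c iff every set bit of c is also set in 1285; each of the 4 set bits of 1285 can independently be on or off in c.
count = 2^4 = 16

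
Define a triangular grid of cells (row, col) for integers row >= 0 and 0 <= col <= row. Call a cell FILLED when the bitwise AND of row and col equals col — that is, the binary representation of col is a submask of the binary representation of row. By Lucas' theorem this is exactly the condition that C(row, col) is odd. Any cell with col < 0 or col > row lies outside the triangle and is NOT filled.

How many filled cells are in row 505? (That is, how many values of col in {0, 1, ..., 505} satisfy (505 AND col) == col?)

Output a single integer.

Answer: 128

Derivation:
505 in binary = 111111001
popcount(505) = number of 1-bits in 111111001 = 7
A col c satisfies (505 AND c) == c iff every set bit of c is also set in 505; each of the 7 set bits of 505 can independently be on or off in c.
count = 2^7 = 128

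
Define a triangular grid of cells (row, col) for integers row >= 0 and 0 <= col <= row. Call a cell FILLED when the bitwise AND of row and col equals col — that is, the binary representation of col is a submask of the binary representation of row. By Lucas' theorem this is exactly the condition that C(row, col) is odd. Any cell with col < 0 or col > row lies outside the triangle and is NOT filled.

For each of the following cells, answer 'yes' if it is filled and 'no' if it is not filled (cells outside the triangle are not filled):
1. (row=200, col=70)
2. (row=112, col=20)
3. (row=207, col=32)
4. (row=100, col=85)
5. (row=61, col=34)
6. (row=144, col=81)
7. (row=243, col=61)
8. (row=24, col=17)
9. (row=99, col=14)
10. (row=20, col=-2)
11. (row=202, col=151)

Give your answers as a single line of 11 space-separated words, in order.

Answer: no no no no no no no no no no no

Derivation:
(200,70): row=0b11001000, col=0b1000110, row AND col = 0b1000000 = 64; 64 != 70 -> empty
(112,20): row=0b1110000, col=0b10100, row AND col = 0b10000 = 16; 16 != 20 -> empty
(207,32): row=0b11001111, col=0b100000, row AND col = 0b0 = 0; 0 != 32 -> empty
(100,85): row=0b1100100, col=0b1010101, row AND col = 0b1000100 = 68; 68 != 85 -> empty
(61,34): row=0b111101, col=0b100010, row AND col = 0b100000 = 32; 32 != 34 -> empty
(144,81): row=0b10010000, col=0b1010001, row AND col = 0b10000 = 16; 16 != 81 -> empty
(243,61): row=0b11110011, col=0b111101, row AND col = 0b110001 = 49; 49 != 61 -> empty
(24,17): row=0b11000, col=0b10001, row AND col = 0b10000 = 16; 16 != 17 -> empty
(99,14): row=0b1100011, col=0b1110, row AND col = 0b10 = 2; 2 != 14 -> empty
(20,-2): col outside [0, 20] -> not filled
(202,151): row=0b11001010, col=0b10010111, row AND col = 0b10000010 = 130; 130 != 151 -> empty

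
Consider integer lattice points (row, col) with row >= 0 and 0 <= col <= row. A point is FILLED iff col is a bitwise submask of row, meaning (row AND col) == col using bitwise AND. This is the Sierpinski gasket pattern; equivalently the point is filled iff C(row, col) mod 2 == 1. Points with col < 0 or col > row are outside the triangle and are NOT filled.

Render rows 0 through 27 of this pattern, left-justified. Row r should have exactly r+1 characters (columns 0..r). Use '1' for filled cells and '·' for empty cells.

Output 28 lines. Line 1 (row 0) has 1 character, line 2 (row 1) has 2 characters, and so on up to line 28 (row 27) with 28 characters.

r0=0: 1
r1=1: 11
r2=10: 1·1
r3=11: 1111
r4=100: 1···1
r5=101: 11··11
r6=110: 1·1·1·1
r7=111: 11111111
r8=1000: 1·······1
r9=1001: 11······11
r10=1010: 1·1·····1·1
r11=1011: 1111····1111
r12=1100: 1···1···1···1
r13=1101: 11··11··11··11
r14=1110: 1·1·1·1·1·1·1·1
r15=1111: 1111111111111111
r16=10000: 1···············1
r17=10001: 11··············11
r18=10010: 1·1·············1·1
r19=10011: 1111············1111
r20=10100: 1···1···········1···1
r21=10101: 11··11··········11··11
r22=10110: 1·1·1·1·········1·1·1·1
r23=10111: 11111111········11111111
r24=11000: 1·······1·······1·······1
r25=11001: 11······11······11······11
r26=11010: 1·1·····1·1·····1·1·····1·1
r27=11011: 1111····1111····1111····1111

Answer: 1
11
1·1
1111
1···1
11··11
1·1·1·1
11111111
1·······1
11······11
1·1·····1·1
1111····1111
1···1···1···1
11··11··11··11
1·1·1·1·1·1·1·1
1111111111111111
1···············1
11··············11
1·1·············1·1
1111············1111
1···1···········1···1
11··11··········11··11
1·1·1·1·········1·1·1·1
11111111········11111111
1·······1·······1·······1
11······11······11······11
1·1·····1·1·····1·1·····1·1
1111····1111····1111····1111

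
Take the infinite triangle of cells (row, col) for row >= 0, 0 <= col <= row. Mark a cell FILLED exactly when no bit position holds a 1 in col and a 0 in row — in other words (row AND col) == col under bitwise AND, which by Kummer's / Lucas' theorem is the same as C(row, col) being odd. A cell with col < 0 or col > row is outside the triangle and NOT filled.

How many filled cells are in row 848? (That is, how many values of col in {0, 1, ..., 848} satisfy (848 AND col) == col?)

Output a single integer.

848 in binary = 1101010000
popcount(848) = number of 1-bits in 1101010000 = 4
A col c satisfies (848 AND c) == c iff every set bit of c is also set in 848; each of the 4 set bits of 848 can independently be on or off in c.
count = 2^4 = 16

Answer: 16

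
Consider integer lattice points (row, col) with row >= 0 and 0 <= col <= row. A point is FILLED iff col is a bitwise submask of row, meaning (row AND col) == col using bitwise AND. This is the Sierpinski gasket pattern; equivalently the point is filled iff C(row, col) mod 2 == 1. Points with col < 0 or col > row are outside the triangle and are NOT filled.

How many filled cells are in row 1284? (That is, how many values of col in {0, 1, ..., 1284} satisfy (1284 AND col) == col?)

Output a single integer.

1284 in binary = 10100000100
popcount(1284) = number of 1-bits in 10100000100 = 3
A col c satisfies (1284 AND c) == c iff every set bit of c is also set in 1284; each of the 3 set bits of 1284 can independently be on or off in c.
count = 2^3 = 8

Answer: 8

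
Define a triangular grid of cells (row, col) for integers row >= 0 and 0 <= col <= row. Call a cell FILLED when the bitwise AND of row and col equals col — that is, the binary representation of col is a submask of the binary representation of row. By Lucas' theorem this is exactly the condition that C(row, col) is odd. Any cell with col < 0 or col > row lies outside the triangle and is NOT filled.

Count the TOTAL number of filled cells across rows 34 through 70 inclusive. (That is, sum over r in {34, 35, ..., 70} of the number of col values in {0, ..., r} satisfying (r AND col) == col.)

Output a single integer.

Answer: 518

Derivation:
r34=100010 pc2: +4 =4
r35=100011 pc3: +8 =12
r36=100100 pc2: +4 =16
r37=100101 pc3: +8 =24
r38=100110 pc3: +8 =32
r39=100111 pc4: +16 =48
r40=101000 pc2: +4 =52
r41=101001 pc3: +8 =60
r42=101010 pc3: +8 =68
r43=101011 pc4: +16 =84
r44=101100 pc3: +8 =92
r45=101101 pc4: +16 =108
r46=101110 pc4: +16 =124
r47=101111 pc5: +32 =156
r48=110000 pc2: +4 =160
r49=110001 pc3: +8 =168
r50=110010 pc3: +8 =176
r51=110011 pc4: +16 =192
r52=110100 pc3: +8 =200
r53=110101 pc4: +16 =216
r54=110110 pc4: +16 =232
r55=110111 pc5: +32 =264
r56=111000 pc3: +8 =272
r57=111001 pc4: +16 =288
r58=111010 pc4: +16 =304
r59=111011 pc5: +32 =336
r60=111100 pc4: +16 =352
r61=111101 pc5: +32 =384
r62=111110 pc5: +32 =416
r63=111111 pc6: +64 =480
r64=1000000 pc1: +2 =482
r65=1000001 pc2: +4 =486
r66=1000010 pc2: +4 =490
r67=1000011 pc3: +8 =498
r68=1000100 pc2: +4 =502
r69=1000101 pc3: +8 =510
r70=1000110 pc3: +8 =518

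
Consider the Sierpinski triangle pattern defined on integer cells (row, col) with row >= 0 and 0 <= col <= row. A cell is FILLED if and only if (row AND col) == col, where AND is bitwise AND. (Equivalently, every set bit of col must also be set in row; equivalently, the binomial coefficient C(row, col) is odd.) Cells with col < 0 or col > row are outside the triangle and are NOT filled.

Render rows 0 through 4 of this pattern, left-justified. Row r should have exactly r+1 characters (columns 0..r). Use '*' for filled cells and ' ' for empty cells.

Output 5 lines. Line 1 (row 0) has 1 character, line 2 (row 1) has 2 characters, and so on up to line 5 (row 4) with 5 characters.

r0=0: *
r1=1: **
r2=10: * *
r3=11: ****
r4=100: *   *

Answer: *
**
* *
****
*   *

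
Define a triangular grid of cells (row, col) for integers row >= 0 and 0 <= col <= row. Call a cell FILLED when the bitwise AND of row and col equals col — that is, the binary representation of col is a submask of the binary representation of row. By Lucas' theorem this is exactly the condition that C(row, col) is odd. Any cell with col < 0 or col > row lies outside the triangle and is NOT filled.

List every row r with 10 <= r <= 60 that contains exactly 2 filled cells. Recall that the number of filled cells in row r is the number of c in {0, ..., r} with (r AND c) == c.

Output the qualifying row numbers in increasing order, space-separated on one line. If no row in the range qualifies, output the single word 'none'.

Answer: 16 32

Derivation:
Row r has 2^popcount(r) filled cells, so we need popcount(r) = log2(2) = 1.
Scan r = 10..60 and keep those with exactly 1 one-bits:
r=10=1010 popcount=2 -> skip
r=11=1011 popcount=3 -> skip
r=12=1100 popcount=2 -> skip
r=13=1101 popcount=3 -> skip
r=14=1110 popcount=3 -> skip
r=15=1111 popcount=4 -> skip
r=16=10000 popcount=1 -> KEEP
r=17=10001 popcount=2 -> skip
r=18=10010 popcount=2 -> skip
r=19=10011 popcount=3 -> skip
r=20=10100 popcount=2 -> skip
r=21=10101 popcount=3 -> skip
r=22=10110 popcount=3 -> skip
r=23=10111 popcount=4 -> skip
r=24=11000 popcount=2 -> skip
r=25=11001 popcount=3 -> skip
r=26=11010 popcount=3 -> skip
r=27=11011 popcount=4 -> skip
r=28=11100 popcount=3 -> skip
r=29=11101 popcount=4 -> skip
r=30=11110 popcount=4 -> skip
r=31=11111 popcount=5 -> skip
r=32=100000 popcount=1 -> KEEP
r=33=100001 popcount=2 -> skip
r=34=100010 popcount=2 -> skip
r=35=100011 popcount=3 -> skip
r=36=100100 popcount=2 -> skip
r=37=100101 popcount=3 -> skip
r=38=100110 popcount=3 -> skip
r=39=100111 popcount=4 -> skip
r=40=101000 popcount=2 -> skip
r=41=101001 popcount=3 -> skip
r=42=101010 popcount=3 -> skip
r=43=101011 popcount=4 -> skip
r=44=101100 popcount=3 -> skip
r=45=101101 popcount=4 -> skip
r=46=101110 popcount=4 -> skip
r=47=101111 popcount=5 -> skip
r=48=110000 popcount=2 -> skip
r=49=110001 popcount=3 -> skip
r=50=110010 popcount=3 -> skip
r=51=110011 popcount=4 -> skip
r=52=110100 popcount=3 -> skip
r=53=110101 popcount=4 -> skip
r=54=110110 popcount=4 -> skip
r=55=110111 popcount=5 -> skip
r=56=111000 popcount=3 -> skip
r=57=111001 popcount=4 -> skip
r=58=111010 popcount=4 -> skip
r=59=111011 popcount=5 -> skip
r=60=111100 popcount=4 -> skip
Kept rows: 16 32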